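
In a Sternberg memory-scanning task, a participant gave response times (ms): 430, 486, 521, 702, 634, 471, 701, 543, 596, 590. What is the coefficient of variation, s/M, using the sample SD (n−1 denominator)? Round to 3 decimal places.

0.165

n = 10, Σ = 5674, M = 567.4000
Σ(x−M)² = 79276.400; s = √(79276.400/9) = 93.8536
CV = 93.8536 / 567.4000 = 0.16541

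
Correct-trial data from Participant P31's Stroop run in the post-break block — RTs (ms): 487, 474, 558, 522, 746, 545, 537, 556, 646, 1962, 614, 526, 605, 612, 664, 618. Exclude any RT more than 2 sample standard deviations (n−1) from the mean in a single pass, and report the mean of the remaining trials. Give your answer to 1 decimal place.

580.7 ms

n = 16, ΣRT = 10672, M = 667.000
Σ(x−M)² = 1862336.00; s = √(1862336.00/15) = 352.357
Cutoffs: 667.000 ± 2·352.357 → [-37.7, 1371.7]
Outside: 1962 → excluded.
Retained (n=15): Σ = 8710, mean = 8710/15 = 580.667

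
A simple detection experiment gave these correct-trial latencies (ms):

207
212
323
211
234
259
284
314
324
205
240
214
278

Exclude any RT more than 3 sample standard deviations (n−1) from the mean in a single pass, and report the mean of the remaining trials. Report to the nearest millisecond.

n = 13, ΣRT = 3305, M = 254.231
Σ(x−M)² = 25180.31; s = √(25180.31/12) = 45.808
Cutoffs: 254.231 ± 3·45.808 → [116.8, 391.7]
No RTs fall outside the cutoffs; all 13 retained. Mean = 3305/13 = 254.231

254 ms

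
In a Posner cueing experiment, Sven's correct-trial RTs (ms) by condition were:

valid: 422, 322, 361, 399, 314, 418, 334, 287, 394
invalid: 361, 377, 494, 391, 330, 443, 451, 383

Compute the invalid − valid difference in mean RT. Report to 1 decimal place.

M(valid) = 3251/9 = 361.222
M(invalid) = 3230/8 = 403.750
Difference = 403.750 − 361.222 = 42.528 ms

42.5 ms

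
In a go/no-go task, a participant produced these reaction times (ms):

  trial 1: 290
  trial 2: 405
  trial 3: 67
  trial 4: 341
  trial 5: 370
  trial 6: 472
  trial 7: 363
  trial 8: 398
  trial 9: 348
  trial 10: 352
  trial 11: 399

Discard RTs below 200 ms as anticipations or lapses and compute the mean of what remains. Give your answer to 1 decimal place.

Excluded: 67
Retained (n=10): Σ = 3738
Mean = 3738/10 = 373.8000

373.8 ms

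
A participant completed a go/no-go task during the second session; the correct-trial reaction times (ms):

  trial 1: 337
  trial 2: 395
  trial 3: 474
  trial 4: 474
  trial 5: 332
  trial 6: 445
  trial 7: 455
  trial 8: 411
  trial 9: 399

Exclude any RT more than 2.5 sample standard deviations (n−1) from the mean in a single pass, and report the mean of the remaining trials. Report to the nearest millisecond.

414 ms

n = 9, ΣRT = 3722, M = 413.556
Σ(x−M)² = 23088.22; s = √(23088.22/8) = 53.722
Cutoffs: 413.556 ± 2.5·53.722 → [279.3, 547.9]
No RTs fall outside the cutoffs; all 9 retained. Mean = 3722/9 = 413.556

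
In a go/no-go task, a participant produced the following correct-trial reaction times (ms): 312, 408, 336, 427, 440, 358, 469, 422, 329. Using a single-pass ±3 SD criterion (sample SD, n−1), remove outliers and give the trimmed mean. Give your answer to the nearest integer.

n = 9, ΣRT = 3501, M = 389.000
Σ(x−M)² = 25194.00; s = √(25194.00/8) = 56.118
Cutoffs: 389.000 ± 3·56.118 → [220.6, 557.4]
No RTs fall outside the cutoffs; all 9 retained. Mean = 3501/9 = 389.000

389 ms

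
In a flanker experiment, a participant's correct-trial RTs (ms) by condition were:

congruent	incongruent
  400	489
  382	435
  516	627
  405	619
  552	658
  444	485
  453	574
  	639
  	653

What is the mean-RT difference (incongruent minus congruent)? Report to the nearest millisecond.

M(congruent) = 3152/7 = 450.286
M(incongruent) = 5179/9 = 575.444
Difference = 575.444 − 450.286 = 125.159 ms

125 ms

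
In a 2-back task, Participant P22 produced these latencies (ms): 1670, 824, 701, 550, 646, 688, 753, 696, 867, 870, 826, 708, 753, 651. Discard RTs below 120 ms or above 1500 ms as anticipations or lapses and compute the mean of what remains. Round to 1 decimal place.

Excluded: 1670
Retained (n=13): Σ = 9533
Mean = 9533/13 = 733.3077

733.3 ms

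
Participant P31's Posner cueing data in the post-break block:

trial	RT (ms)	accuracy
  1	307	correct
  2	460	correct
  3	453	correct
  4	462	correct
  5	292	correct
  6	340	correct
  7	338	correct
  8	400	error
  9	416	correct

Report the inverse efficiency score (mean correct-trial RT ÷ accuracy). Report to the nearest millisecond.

Correct trials (n=8): 307, 460, 453, 462, 292, 340, 338, 416
Mean correct RT = 3068/8 = 383.5000 ms
Proportion correct = 8/9
IES = 383.5000 / (8/9) = 431.438 ms

431 ms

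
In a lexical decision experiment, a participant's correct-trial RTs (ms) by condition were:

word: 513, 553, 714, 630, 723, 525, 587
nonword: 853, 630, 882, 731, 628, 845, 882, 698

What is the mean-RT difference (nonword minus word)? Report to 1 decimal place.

162.2 ms

M(word) = 4245/7 = 606.429
M(nonword) = 6149/8 = 768.625
Difference = 768.625 − 606.429 = 162.196 ms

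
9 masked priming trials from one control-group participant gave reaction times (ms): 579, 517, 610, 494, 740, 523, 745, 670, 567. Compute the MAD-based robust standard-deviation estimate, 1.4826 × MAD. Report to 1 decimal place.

Sorted: 494, 517, 523, 567, 579, 610, 670, 740, 745 → median = 579
|x − 579| sorted: 0, 12, 31, 56, 62, 85, 91, 161, 166 → MAD = 62
Robust SD ≈ 1.4826 × 62 = 91.921

91.9 ms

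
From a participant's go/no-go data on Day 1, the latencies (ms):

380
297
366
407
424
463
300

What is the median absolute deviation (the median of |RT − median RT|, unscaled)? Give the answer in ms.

44 ms

Sorted: 297, 300, 366, 380, 407, 424, 463 → median = 380
|x − 380|: 0, 83, 14, 27, 44, 83, 80
Sorted deviations: 0, 14, 27, 44, 80, 83, 83 → MAD = 44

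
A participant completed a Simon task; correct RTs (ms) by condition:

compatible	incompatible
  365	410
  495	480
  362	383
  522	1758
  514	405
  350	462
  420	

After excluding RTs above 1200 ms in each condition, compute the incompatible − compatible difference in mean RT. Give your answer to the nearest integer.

incompatible: exclude 1758
M(compatible) = 3028/7 = 432.571
M(incompatible) = 2140/5 = 428.000
Difference = 428.000 − 432.571 = -4.571 ms

-5 ms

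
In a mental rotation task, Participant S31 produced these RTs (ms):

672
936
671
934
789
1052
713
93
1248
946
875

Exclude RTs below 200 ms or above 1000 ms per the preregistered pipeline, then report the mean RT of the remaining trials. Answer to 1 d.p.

Excluded: 93, 1052, 1248
Retained (n=8): Σ = 6536
Mean = 6536/8 = 817.0000

817.0 ms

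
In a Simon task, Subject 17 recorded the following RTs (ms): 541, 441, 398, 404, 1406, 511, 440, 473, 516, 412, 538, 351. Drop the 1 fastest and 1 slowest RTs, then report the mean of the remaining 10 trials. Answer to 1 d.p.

Sorted: 351, 398, 404, 412, 440, 441, 473, 511, 516, 538, 541, 1406
Drop lowest 1 (351) and highest 1 (1406)
Remaining (n=10): Σ = 4674, mean = 4674/10 = 467.400

467.4 ms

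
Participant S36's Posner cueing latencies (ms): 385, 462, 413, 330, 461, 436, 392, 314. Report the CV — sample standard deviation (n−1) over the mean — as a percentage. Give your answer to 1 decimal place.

13.9%

n = 8, Σ = 3193, M = 399.1250
Σ(x−M)² = 21608.875; s = √(21608.875/7) = 55.5606
CV = 55.5606 / 399.1250 = 0.13921 = 13.921%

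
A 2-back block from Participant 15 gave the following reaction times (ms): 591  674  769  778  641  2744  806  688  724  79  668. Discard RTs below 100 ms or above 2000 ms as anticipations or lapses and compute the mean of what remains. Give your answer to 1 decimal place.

704.3 ms

Excluded: 79, 2744
Retained (n=9): Σ = 6339
Mean = 6339/9 = 704.3333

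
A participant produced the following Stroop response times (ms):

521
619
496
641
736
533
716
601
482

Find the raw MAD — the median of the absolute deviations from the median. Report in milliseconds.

80 ms

Sorted: 482, 496, 521, 533, 601, 619, 641, 716, 736 → median = 601
|x − 601|: 80, 18, 105, 40, 135, 68, 115, 0, 119
Sorted deviations: 0, 18, 40, 68, 80, 105, 115, 119, 135 → MAD = 80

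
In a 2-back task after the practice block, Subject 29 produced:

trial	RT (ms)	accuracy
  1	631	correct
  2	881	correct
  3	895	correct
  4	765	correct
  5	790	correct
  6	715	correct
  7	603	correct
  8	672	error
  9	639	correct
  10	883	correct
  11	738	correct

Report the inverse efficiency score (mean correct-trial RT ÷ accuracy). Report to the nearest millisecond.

829 ms

Correct trials (n=10): 631, 881, 895, 765, 790, 715, 603, 639, 883, 738
Mean correct RT = 7540/10 = 754.0000 ms
Proportion correct = 10/11
IES = 754.0000 / (10/11) = 829.400 ms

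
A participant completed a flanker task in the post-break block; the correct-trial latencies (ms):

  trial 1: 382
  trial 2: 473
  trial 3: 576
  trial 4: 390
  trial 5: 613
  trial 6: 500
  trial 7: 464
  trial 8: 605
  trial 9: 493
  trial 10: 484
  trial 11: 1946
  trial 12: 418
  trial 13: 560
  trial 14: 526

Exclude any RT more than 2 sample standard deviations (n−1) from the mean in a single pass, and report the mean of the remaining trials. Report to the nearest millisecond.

n = 14, ΣRT = 8430, M = 602.143
Σ(x−M)² = 2013775.71; s = √(2013775.71/13) = 393.581
Cutoffs: 602.143 ± 2·393.581 → [-185.0, 1389.3]
Outside: 1946 → excluded.
Retained (n=13): Σ = 6484, mean = 6484/13 = 498.769

499 ms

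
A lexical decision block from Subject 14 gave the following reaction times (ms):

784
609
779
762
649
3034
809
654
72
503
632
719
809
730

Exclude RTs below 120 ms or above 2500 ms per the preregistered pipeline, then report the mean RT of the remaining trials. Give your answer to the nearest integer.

703 ms

Excluded: 72, 3034
Retained (n=12): Σ = 8439
Mean = 8439/12 = 703.2500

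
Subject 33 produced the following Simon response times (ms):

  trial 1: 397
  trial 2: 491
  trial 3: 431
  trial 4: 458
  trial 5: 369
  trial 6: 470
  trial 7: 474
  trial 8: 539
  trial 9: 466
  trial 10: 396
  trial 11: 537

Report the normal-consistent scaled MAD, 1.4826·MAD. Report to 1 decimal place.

Sorted: 369, 396, 397, 431, 458, 466, 470, 474, 491, 537, 539 → median = 466
|x − 466| sorted: 0, 4, 8, 8, 25, 35, 69, 70, 71, 73, 97 → MAD = 35
Robust SD ≈ 1.4826 × 35 = 51.891

51.9 ms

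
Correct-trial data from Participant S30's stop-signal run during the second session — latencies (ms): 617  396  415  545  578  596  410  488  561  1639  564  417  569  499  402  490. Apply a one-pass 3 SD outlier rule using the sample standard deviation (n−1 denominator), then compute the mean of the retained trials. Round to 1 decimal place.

503.1 ms

n = 16, ΣRT = 9186, M = 574.125
Σ(x−M)² = 1295879.75; s = √(1295879.75/15) = 293.925
Cutoffs: 574.125 ± 3·293.925 → [-307.7, 1455.9]
Outside: 1639 → excluded.
Retained (n=15): Σ = 7547, mean = 7547/15 = 503.133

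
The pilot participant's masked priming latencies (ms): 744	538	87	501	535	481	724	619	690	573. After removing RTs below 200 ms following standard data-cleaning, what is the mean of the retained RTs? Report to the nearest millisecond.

Excluded: 87
Retained (n=9): Σ = 5405
Mean = 5405/9 = 600.5556

601 ms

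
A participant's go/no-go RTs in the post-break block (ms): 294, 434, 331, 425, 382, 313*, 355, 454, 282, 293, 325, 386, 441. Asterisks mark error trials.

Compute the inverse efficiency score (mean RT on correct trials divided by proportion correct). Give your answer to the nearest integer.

Correct trials (n=12): 294, 434, 331, 425, 382, 355, 454, 282, 293, 325, 386, 441
Mean correct RT = 4402/12 = 366.8333 ms
Proportion correct = 12/13
IES = 366.8333 / (12/13) = 397.403 ms

397 ms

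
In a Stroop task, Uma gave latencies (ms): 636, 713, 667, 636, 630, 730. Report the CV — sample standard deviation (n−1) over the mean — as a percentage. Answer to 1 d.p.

n = 6, Σ = 4012, M = 668.6667
Σ(x−M)² = 9359.333; s = √(9359.333/5) = 43.2651
CV = 43.2651 / 668.6667 = 0.06470 = 6.470%

6.5%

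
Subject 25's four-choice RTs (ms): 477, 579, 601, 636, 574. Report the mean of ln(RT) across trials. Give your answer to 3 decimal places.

ln(RT): 6.1675, 6.3613, 6.3986, 6.4552, 6.3526
Σ ln(RT) = 31.7352
Mean = 31.7352/5 = 6.34705

6.347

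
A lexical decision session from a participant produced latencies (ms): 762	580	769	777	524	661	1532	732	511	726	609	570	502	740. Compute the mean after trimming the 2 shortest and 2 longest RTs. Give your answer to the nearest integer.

667 ms

Sorted: 502, 511, 524, 570, 580, 609, 661, 726, 732, 740, 762, 769, 777, 1532
Drop lowest 2 (502, 511) and highest 2 (777, 1532)
Remaining (n=10): Σ = 6673, mean = 6673/10 = 667.300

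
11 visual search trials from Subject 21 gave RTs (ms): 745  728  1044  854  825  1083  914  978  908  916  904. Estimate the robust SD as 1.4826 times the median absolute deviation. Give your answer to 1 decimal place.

Sorted: 728, 745, 825, 854, 904, 908, 914, 916, 978, 1044, 1083 → median = 908
|x − 908| sorted: 0, 4, 6, 8, 54, 70, 83, 136, 163, 175, 180 → MAD = 70
Robust SD ≈ 1.4826 × 70 = 103.782

103.8 ms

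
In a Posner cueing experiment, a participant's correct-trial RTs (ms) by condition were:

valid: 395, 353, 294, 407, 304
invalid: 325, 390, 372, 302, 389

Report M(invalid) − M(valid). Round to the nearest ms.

M(valid) = 1753/5 = 350.600
M(invalid) = 1778/5 = 355.600
Difference = 355.600 − 350.600 = 5.000 ms

5 ms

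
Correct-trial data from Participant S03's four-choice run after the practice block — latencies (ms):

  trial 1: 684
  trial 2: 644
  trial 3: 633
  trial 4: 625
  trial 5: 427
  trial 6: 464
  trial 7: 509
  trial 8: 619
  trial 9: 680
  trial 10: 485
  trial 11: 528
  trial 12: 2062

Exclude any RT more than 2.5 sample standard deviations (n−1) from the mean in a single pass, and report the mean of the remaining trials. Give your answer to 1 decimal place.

572.5 ms

n = 12, ΣRT = 8360, M = 696.667
Σ(x−M)² = 2117892.67; s = √(2117892.67/11) = 438.789
Cutoffs: 696.667 ± 2.5·438.789 → [-400.3, 1793.6]
Outside: 2062 → excluded.
Retained (n=11): Σ = 6298, mean = 6298/11 = 572.545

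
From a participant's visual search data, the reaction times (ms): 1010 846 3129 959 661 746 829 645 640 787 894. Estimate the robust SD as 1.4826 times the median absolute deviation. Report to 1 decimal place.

192.7 ms

Sorted: 640, 645, 661, 746, 787, 829, 846, 894, 959, 1010, 3129 → median = 829
|x − 829| sorted: 0, 17, 42, 65, 83, 130, 168, 181, 184, 189, 2300 → MAD = 130
Robust SD ≈ 1.4826 × 130 = 192.738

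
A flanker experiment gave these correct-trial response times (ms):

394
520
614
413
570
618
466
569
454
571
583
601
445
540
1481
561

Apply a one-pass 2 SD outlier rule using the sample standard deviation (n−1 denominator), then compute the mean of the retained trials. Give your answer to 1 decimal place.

527.9 ms

n = 16, ΣRT = 9400, M = 587.500
Σ(x−M)² = 929396.00; s = √(929396.00/15) = 248.917
Cutoffs: 587.500 ± 2·248.917 → [89.7, 1085.3]
Outside: 1481 → excluded.
Retained (n=15): Σ = 7919, mean = 7919/15 = 527.933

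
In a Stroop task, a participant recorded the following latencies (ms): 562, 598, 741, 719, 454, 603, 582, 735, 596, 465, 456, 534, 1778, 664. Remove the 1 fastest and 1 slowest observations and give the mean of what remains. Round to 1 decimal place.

Sorted: 454, 456, 465, 534, 562, 582, 596, 598, 603, 664, 719, 735, 741, 1778
Drop lowest 1 (454) and highest 1 (1778)
Remaining (n=12): Σ = 7255, mean = 7255/12 = 604.583

604.6 ms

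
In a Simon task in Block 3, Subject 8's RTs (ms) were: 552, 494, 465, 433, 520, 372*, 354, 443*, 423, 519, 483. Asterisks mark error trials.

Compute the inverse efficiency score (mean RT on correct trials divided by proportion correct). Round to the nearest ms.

576 ms

Correct trials (n=9): 552, 494, 465, 433, 520, 354, 423, 519, 483
Mean correct RT = 4243/9 = 471.4444 ms
Proportion correct = 9/11
IES = 471.4444 / (9/11) = 576.210 ms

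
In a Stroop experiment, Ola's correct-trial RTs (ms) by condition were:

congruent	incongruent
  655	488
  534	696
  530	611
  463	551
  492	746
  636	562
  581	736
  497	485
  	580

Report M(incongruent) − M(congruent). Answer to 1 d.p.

M(congruent) = 4388/8 = 548.500
M(incongruent) = 5455/9 = 606.111
Difference = 606.111 − 548.500 = 57.611 ms

57.6 ms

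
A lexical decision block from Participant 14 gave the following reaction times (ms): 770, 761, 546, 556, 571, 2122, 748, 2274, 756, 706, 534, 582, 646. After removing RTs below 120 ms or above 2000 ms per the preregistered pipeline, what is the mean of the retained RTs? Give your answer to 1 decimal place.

Excluded: 2122, 2274
Retained (n=11): Σ = 7176
Mean = 7176/11 = 652.3636

652.4 ms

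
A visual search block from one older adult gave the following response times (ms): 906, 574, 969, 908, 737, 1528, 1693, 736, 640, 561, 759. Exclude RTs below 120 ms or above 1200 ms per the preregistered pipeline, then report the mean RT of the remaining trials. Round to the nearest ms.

Excluded: 1528, 1693
Retained (n=9): Σ = 6790
Mean = 6790/9 = 754.4444

754 ms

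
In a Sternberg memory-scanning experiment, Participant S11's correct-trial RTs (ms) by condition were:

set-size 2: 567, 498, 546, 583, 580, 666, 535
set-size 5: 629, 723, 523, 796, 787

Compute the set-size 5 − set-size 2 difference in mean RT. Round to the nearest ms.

124 ms

M(set-size 2) = 3975/7 = 567.857
M(set-size 5) = 3458/5 = 691.600
Difference = 691.600 − 567.857 = 123.743 ms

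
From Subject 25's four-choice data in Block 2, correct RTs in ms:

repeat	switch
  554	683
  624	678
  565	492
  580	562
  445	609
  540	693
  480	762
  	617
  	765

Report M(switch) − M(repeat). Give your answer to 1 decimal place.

110.1 ms

M(repeat) = 3788/7 = 541.143
M(switch) = 5861/9 = 651.222
Difference = 651.222 − 541.143 = 110.079 ms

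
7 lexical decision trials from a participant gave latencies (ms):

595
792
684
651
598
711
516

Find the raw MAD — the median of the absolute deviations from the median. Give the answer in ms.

Sorted: 516, 595, 598, 651, 684, 711, 792 → median = 651
|x − 651|: 56, 141, 33, 0, 53, 60, 135
Sorted deviations: 0, 33, 53, 56, 60, 135, 141 → MAD = 56

56 ms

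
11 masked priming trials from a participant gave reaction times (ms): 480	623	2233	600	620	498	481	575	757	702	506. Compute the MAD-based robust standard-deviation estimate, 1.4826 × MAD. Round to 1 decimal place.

Sorted: 480, 481, 498, 506, 575, 600, 620, 623, 702, 757, 2233 → median = 600
|x − 600| sorted: 0, 20, 23, 25, 94, 102, 102, 119, 120, 157, 1633 → MAD = 102
Robust SD ≈ 1.4826 × 102 = 151.225

151.2 ms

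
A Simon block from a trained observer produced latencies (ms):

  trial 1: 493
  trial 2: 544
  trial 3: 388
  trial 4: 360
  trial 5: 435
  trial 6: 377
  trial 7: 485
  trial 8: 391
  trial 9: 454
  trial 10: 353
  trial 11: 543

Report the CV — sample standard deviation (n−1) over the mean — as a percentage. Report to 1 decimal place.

16.0%

n = 11, Σ = 4823, M = 438.4545
Σ(x−M)² = 49496.727; s = √(49496.727/10) = 70.3539
CV = 70.3539 / 438.4545 = 0.16046 = 16.046%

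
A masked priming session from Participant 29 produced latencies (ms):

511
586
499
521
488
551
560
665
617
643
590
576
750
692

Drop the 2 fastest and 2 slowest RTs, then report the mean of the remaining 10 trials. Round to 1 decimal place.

582.0 ms

Sorted: 488, 499, 511, 521, 551, 560, 576, 586, 590, 617, 643, 665, 692, 750
Drop lowest 2 (488, 499) and highest 2 (692, 750)
Remaining (n=10): Σ = 5820, mean = 5820/10 = 582.000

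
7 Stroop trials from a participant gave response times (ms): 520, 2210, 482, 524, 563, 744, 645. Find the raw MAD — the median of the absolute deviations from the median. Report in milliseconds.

81 ms

Sorted: 482, 520, 524, 563, 645, 744, 2210 → median = 563
|x − 563|: 43, 1647, 81, 39, 0, 181, 82
Sorted deviations: 0, 39, 43, 81, 82, 181, 1647 → MAD = 81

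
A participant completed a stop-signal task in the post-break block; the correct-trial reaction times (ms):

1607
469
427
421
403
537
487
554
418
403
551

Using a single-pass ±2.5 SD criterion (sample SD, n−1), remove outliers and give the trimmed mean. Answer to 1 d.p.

n = 11, ΣRT = 6277, M = 570.636
Σ(x−M)² = 1215692.55; s = √(1215692.55/10) = 348.668
Cutoffs: 570.636 ± 2.5·348.668 → [-301.0, 1442.3]
Outside: 1607 → excluded.
Retained (n=10): Σ = 4670, mean = 4670/10 = 467.000

467.0 ms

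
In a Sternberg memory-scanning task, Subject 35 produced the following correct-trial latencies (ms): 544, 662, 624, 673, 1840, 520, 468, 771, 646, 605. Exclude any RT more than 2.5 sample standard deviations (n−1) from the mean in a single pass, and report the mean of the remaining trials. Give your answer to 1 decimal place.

n = 10, ΣRT = 7353, M = 735.300
Σ(x−M)² = 1422630.10; s = √(1422630.10/9) = 397.580
Cutoffs: 735.300 ± 2.5·397.580 → [-258.7, 1729.3]
Outside: 1840 → excluded.
Retained (n=9): Σ = 5513, mean = 5513/9 = 612.556

612.6 ms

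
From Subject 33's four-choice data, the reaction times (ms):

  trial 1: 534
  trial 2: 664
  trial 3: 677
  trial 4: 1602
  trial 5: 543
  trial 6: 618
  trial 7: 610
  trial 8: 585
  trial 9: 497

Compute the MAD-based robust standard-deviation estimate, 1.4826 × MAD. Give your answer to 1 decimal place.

99.3 ms

Sorted: 497, 534, 543, 585, 610, 618, 664, 677, 1602 → median = 610
|x − 610| sorted: 0, 8, 25, 54, 67, 67, 76, 113, 992 → MAD = 67
Robust SD ≈ 1.4826 × 67 = 99.334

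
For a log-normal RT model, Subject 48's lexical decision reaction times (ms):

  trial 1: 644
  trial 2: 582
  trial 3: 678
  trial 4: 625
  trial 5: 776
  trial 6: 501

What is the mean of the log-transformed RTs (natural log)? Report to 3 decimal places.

ln(RT): 6.4677, 6.3665, 6.5191, 6.4378, 6.6542, 6.2166
Σ ln(RT) = 38.6618
Mean = 38.6618/6 = 6.44364

6.444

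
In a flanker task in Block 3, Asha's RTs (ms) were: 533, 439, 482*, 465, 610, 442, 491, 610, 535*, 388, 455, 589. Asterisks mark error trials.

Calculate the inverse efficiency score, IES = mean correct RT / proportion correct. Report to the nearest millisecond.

603 ms

Correct trials (n=10): 533, 439, 465, 610, 442, 491, 610, 388, 455, 589
Mean correct RT = 5022/10 = 502.2000 ms
Proportion correct = 10/12
IES = 502.2000 / (10/12) = 602.640 ms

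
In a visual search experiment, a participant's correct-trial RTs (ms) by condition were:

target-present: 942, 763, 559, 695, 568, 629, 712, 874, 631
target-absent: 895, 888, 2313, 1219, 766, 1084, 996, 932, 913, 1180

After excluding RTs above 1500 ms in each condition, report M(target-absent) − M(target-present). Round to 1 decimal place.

target-absent: exclude 2313
M(target-present) = 6373/9 = 708.111
M(target-absent) = 8873/9 = 985.889
Difference = 985.889 − 708.111 = 277.778 ms

277.8 ms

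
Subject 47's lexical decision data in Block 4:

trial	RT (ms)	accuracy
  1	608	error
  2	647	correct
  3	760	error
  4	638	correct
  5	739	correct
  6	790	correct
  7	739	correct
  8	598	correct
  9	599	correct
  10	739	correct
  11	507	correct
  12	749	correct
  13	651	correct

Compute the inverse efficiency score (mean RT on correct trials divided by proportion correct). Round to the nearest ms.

795 ms

Correct trials (n=11): 647, 638, 739, 790, 739, 598, 599, 739, 507, 749, 651
Mean correct RT = 7396/11 = 672.3636 ms
Proportion correct = 11/13
IES = 672.3636 / (11/13) = 794.612 ms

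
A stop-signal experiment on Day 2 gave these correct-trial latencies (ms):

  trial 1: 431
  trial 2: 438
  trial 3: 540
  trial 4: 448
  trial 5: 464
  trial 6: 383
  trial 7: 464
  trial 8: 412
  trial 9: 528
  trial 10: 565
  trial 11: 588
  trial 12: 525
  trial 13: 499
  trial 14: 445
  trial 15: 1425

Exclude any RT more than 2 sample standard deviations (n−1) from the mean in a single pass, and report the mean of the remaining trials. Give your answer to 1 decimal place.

n = 15, ΣRT = 8155, M = 543.667
Σ(x−M)² = 880361.33; s = √(880361.33/14) = 250.765
Cutoffs: 543.667 ± 2·250.765 → [42.1, 1045.2]
Outside: 1425 → excluded.
Retained (n=14): Σ = 6730, mean = 6730/14 = 480.714

480.7 ms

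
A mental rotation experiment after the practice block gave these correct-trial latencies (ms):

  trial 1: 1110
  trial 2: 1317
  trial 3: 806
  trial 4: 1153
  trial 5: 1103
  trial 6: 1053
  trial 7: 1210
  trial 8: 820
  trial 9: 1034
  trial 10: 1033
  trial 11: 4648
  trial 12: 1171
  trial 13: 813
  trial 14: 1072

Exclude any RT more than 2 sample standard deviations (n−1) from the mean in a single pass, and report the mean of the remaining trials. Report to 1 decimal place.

n = 14, ΣRT = 18343, M = 1310.214
Σ(x−M)² = 12295834.36; s = √(12295834.36/13) = 972.540
Cutoffs: 1310.214 ± 2·972.540 → [-634.9, 3255.3]
Outside: 4648 → excluded.
Retained (n=13): Σ = 13695, mean = 13695/13 = 1053.462

1053.5 ms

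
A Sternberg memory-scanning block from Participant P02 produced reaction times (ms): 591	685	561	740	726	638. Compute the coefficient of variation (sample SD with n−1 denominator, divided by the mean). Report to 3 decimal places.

n = 6, Σ = 3941, M = 656.8333
Σ(x−M)² = 26366.833; s = √(26366.833/5) = 72.6180
CV = 72.6180 / 656.8333 = 0.11056

0.111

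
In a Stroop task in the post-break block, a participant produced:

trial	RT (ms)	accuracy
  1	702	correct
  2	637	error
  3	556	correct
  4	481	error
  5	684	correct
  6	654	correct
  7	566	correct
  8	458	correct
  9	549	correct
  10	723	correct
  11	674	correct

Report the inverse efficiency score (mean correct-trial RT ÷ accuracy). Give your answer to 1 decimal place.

Correct trials (n=9): 702, 556, 684, 654, 566, 458, 549, 723, 674
Mean correct RT = 5566/9 = 618.4444 ms
Proportion correct = 9/11
IES = 618.4444 / (9/11) = 755.877 ms

755.9 ms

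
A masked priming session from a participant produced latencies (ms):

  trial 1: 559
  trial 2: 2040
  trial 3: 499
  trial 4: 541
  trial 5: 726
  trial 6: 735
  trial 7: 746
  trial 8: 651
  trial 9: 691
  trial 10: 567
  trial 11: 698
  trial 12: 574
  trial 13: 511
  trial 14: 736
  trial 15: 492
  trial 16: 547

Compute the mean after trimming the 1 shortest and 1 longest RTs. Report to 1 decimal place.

Sorted: 492, 499, 511, 541, 547, 559, 567, 574, 651, 691, 698, 726, 735, 736, 746, 2040
Drop lowest 1 (492) and highest 1 (2040)
Remaining (n=14): Σ = 8781, mean = 8781/14 = 627.214

627.2 ms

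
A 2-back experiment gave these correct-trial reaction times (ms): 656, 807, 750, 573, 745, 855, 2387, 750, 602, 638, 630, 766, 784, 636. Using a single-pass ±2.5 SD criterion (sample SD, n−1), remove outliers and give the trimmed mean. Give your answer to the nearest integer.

707 ms

n = 14, ΣRT = 11579, M = 827.071
Σ(x−M)² = 2714328.93; s = √(2714328.93/13) = 456.940
Cutoffs: 827.071 ± 2.5·456.940 → [-315.3, 1969.4]
Outside: 2387 → excluded.
Retained (n=13): Σ = 9192, mean = 9192/13 = 707.077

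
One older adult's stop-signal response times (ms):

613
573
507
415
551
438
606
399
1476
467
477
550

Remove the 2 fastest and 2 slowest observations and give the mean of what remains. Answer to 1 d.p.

Sorted: 399, 415, 438, 467, 477, 507, 550, 551, 573, 606, 613, 1476
Drop lowest 2 (399, 415) and highest 2 (613, 1476)
Remaining (n=8): Σ = 4169, mean = 4169/8 = 521.125

521.1 ms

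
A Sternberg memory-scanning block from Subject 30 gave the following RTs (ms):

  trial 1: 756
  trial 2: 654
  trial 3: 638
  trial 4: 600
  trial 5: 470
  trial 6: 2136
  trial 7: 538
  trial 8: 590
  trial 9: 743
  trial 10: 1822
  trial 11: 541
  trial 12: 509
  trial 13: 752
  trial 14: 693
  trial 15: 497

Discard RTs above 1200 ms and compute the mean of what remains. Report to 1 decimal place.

613.9 ms

Excluded: 1822, 2136
Retained (n=13): Σ = 7981
Mean = 7981/13 = 613.9231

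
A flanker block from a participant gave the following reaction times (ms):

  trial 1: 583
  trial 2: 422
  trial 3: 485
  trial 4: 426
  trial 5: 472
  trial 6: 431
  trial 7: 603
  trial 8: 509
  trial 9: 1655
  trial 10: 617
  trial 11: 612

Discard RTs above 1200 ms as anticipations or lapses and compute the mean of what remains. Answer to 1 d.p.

Excluded: 1655
Retained (n=10): Σ = 5160
Mean = 5160/10 = 516.0000

516.0 ms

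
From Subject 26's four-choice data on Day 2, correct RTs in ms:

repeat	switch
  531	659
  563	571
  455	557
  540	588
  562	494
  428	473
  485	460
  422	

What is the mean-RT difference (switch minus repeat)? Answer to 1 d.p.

M(repeat) = 3986/8 = 498.250
M(switch) = 3802/7 = 543.143
Difference = 543.143 − 498.250 = 44.893 ms

44.9 ms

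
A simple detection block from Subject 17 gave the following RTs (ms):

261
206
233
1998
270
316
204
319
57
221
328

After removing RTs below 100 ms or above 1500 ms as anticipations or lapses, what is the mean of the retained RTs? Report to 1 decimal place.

Excluded: 57, 1998
Retained (n=9): Σ = 2358
Mean = 2358/9 = 262.0000

262.0 ms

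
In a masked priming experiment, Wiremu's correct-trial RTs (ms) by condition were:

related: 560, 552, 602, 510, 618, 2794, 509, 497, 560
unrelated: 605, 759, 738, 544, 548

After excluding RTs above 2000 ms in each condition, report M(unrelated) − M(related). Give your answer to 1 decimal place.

related: exclude 2794
M(related) = 4408/8 = 551.000
M(unrelated) = 3194/5 = 638.800
Difference = 638.800 − 551.000 = 87.800 ms

87.8 ms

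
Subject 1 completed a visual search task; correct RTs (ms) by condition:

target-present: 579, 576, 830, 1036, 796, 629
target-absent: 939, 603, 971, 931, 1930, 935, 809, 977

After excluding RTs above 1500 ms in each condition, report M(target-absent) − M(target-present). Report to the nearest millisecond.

140 ms

target-absent: exclude 1930
M(target-present) = 4446/6 = 741.000
M(target-absent) = 6165/7 = 880.714
Difference = 880.714 − 741.000 = 139.714 ms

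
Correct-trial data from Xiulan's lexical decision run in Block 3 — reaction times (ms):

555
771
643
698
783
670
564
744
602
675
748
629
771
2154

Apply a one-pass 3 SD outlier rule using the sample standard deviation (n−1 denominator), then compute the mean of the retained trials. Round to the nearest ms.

681 ms

n = 14, ΣRT = 11007, M = 786.214
Σ(x−M)² = 2090210.36; s = √(2090210.36/13) = 400.981
Cutoffs: 786.214 ± 3·400.981 → [-416.7, 1989.2]
Outside: 2154 → excluded.
Retained (n=13): Σ = 8853, mean = 8853/13 = 681.000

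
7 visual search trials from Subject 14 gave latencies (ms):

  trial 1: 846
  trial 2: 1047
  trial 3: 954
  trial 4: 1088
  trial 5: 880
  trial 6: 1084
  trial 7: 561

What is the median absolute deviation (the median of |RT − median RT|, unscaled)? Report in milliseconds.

108 ms

Sorted: 561, 846, 880, 954, 1047, 1084, 1088 → median = 954
|x − 954|: 108, 93, 0, 134, 74, 130, 393
Sorted deviations: 0, 74, 93, 108, 130, 134, 393 → MAD = 108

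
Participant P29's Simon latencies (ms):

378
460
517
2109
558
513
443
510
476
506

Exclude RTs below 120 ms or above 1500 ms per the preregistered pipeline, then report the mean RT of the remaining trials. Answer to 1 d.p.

484.6 ms

Excluded: 2109
Retained (n=9): Σ = 4361
Mean = 4361/9 = 484.5556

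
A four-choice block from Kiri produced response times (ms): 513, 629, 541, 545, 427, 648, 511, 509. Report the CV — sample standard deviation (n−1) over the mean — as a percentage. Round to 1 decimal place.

13.1%

n = 8, Σ = 4323, M = 540.3750
Σ(x−M)² = 34909.875; s = √(34909.875/7) = 70.6196
CV = 70.6196 / 540.3750 = 0.13069 = 13.069%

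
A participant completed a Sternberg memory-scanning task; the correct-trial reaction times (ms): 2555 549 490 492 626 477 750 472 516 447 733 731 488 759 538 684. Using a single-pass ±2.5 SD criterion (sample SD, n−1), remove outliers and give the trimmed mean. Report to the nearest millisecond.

583 ms

n = 16, ΣRT = 11307, M = 706.688
Σ(x−M)² = 3835003.44; s = √(3835003.44/15) = 505.635
Cutoffs: 706.688 ± 2.5·505.635 → [-557.4, 1970.8]
Outside: 2555 → excluded.
Retained (n=15): Σ = 8752, mean = 8752/15 = 583.467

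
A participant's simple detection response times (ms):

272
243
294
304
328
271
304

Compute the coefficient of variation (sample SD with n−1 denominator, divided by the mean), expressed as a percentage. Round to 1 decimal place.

9.7%

n = 7, Σ = 2016, M = 288.0000
Σ(x−M)² = 4718.000; s = √(4718.000/6) = 28.0416
CV = 28.0416 / 288.0000 = 0.09737 = 9.737%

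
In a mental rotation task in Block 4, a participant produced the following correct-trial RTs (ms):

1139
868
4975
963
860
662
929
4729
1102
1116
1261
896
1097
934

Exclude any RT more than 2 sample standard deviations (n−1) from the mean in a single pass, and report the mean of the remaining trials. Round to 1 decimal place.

n = 14, ΣRT = 21531, M = 1537.929
Σ(x−M)² = 25948486.93; s = √(25948486.93/13) = 1412.812
Cutoffs: 1537.929 ± 2·1412.812 → [-1287.7, 4363.6]
Outside: 4729, 4975 → excluded.
Retained (n=12): Σ = 11827, mean = 11827/12 = 985.583

985.6 ms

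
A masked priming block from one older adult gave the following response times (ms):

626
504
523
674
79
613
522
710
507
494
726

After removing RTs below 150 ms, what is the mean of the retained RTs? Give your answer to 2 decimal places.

589.90 ms

Excluded: 79
Retained (n=10): Σ = 5899
Mean = 5899/10 = 589.9000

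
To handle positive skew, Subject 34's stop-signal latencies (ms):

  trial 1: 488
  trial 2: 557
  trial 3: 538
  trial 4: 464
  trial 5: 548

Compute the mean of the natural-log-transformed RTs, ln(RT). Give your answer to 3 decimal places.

6.249

ln(RT): 6.1903, 6.3226, 6.2879, 6.1399, 6.3063
Σ ln(RT) = 31.2469
Mean = 31.2469/5 = 6.24938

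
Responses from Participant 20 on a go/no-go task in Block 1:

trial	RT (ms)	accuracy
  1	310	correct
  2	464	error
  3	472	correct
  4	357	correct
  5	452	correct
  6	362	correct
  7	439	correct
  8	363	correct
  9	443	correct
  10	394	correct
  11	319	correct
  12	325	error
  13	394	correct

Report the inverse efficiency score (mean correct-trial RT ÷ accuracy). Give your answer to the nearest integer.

463 ms

Correct trials (n=11): 310, 472, 357, 452, 362, 439, 363, 443, 394, 319, 394
Mean correct RT = 4305/11 = 391.3636 ms
Proportion correct = 11/13
IES = 391.3636 / (11/13) = 462.521 ms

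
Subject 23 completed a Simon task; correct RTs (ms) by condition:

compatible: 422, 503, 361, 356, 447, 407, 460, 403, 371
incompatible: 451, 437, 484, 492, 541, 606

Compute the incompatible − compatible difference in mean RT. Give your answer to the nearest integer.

87 ms

M(compatible) = 3730/9 = 414.444
M(incompatible) = 3011/6 = 501.833
Difference = 501.833 − 414.444 = 87.389 ms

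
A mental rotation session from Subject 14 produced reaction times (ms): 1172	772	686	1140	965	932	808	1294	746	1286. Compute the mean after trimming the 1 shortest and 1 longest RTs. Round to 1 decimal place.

Sorted: 686, 746, 772, 808, 932, 965, 1140, 1172, 1286, 1294
Drop lowest 1 (686) and highest 1 (1294)
Remaining (n=8): Σ = 7821, mean = 7821/8 = 977.625

977.6 ms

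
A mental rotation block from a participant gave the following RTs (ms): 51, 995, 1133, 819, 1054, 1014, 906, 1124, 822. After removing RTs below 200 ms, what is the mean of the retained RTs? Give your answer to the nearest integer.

983 ms

Excluded: 51
Retained (n=8): Σ = 7867
Mean = 7867/8 = 983.3750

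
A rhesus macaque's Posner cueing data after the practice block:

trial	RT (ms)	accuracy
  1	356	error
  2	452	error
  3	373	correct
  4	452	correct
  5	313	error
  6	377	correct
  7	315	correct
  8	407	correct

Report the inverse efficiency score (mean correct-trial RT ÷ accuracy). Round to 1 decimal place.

615.7 ms

Correct trials (n=5): 373, 452, 377, 315, 407
Mean correct RT = 1924/5 = 384.8000 ms
Proportion correct = 5/8
IES = 384.8000 / (5/8) = 615.680 ms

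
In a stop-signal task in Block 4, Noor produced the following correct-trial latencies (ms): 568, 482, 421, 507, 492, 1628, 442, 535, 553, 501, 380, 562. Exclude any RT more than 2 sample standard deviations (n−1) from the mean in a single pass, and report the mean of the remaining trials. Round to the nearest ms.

n = 12, ΣRT = 7071, M = 589.250
Σ(x−M)² = 1213742.25; s = √(1213742.25/11) = 332.175
Cutoffs: 589.250 ± 2·332.175 → [-75.1, 1253.6]
Outside: 1628 → excluded.
Retained (n=11): Σ = 5443, mean = 5443/11 = 494.818

495 ms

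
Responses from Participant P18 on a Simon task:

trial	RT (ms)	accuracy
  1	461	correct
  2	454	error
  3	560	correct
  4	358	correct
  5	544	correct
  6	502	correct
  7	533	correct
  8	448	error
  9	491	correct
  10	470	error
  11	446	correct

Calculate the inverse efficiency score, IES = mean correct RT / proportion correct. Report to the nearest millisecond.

669 ms

Correct trials (n=8): 461, 560, 358, 544, 502, 533, 491, 446
Mean correct RT = 3895/8 = 486.8750 ms
Proportion correct = 8/11
IES = 486.8750 / (8/11) = 669.453 ms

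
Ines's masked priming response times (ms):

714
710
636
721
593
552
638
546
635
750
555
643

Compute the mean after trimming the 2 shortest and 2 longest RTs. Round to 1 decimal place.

640.5 ms

Sorted: 546, 552, 555, 593, 635, 636, 638, 643, 710, 714, 721, 750
Drop lowest 2 (546, 552) and highest 2 (721, 750)
Remaining (n=8): Σ = 5124, mean = 5124/8 = 640.500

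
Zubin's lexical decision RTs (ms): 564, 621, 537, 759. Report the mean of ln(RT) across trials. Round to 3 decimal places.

ln(RT): 6.3351, 6.4313, 6.2860, 6.6320
Σ ln(RT) = 25.6844
Mean = 25.6844/4 = 6.42110

6.421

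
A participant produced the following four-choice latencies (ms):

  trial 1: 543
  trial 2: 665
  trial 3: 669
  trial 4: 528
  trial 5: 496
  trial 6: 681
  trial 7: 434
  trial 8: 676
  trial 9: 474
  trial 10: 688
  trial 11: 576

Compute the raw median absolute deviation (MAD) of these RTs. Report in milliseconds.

93 ms

Sorted: 434, 474, 496, 528, 543, 576, 665, 669, 676, 681, 688 → median = 576
|x − 576|: 33, 89, 93, 48, 80, 105, 142, 100, 102, 112, 0
Sorted deviations: 0, 33, 48, 80, 89, 93, 100, 102, 105, 112, 142 → MAD = 93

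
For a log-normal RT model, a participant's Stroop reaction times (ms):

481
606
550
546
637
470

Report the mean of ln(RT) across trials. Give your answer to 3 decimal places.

ln(RT): 6.1759, 6.4069, 6.3099, 6.3026, 6.4568, 6.1527
Σ ln(RT) = 37.8048
Mean = 37.8048/6 = 6.30080

6.301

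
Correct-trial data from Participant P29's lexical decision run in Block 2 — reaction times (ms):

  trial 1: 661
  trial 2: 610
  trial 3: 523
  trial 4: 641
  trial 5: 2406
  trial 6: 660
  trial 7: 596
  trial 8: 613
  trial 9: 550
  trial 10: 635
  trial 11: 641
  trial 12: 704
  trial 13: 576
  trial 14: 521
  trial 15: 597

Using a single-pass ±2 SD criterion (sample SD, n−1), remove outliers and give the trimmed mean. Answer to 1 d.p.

609.1 ms

n = 15, ΣRT = 10934, M = 728.933
Σ(x−M)² = 3050542.93; s = √(3050542.93/14) = 466.793
Cutoffs: 728.933 ± 2·466.793 → [-204.7, 1662.5]
Outside: 2406 → excluded.
Retained (n=14): Σ = 8528, mean = 8528/14 = 609.143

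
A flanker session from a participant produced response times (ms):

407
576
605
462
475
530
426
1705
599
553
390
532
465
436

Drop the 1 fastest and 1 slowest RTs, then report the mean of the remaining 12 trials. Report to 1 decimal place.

Sorted: 390, 407, 426, 436, 462, 465, 475, 530, 532, 553, 576, 599, 605, 1705
Drop lowest 1 (390) and highest 1 (1705)
Remaining (n=12): Σ = 6066, mean = 6066/12 = 505.500

505.5 ms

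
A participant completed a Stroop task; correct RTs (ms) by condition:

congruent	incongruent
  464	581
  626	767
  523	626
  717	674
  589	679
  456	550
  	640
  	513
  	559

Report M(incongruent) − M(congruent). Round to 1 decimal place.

M(congruent) = 3375/6 = 562.500
M(incongruent) = 5589/9 = 621.000
Difference = 621.000 − 562.500 = 58.500 ms

58.5 ms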